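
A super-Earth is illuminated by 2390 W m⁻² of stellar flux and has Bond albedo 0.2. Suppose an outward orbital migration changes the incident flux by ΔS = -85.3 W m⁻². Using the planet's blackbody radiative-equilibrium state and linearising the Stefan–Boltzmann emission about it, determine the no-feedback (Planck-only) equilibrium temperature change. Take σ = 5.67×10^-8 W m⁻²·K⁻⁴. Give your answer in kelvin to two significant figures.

The baseline emission temperature is T_e = 303.0 K.
Only a fraction (1−α) is absorbed and it's spread over 4πR², so ΔF = (1−α)ΔS/4 = -17.06 W m⁻².
The Planck feedback parameter is 4σT_e³ = 6.310 W m⁻²/K.
ΔT₀ = ΔF/λ_P = -17.06/6.310 = -2.70 K.

-2.7 K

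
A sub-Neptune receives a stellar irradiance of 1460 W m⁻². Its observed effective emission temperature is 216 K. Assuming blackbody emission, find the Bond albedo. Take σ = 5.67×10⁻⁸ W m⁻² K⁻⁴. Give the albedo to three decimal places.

0.662

Rearranging the radiative balance, α = 1 − 4σT⁴/S.
4σT⁴ = 4·5.67×10⁻⁸·(216)⁴ = 493.7 W m⁻².
Hence α = 1 − 493.7/1460 = 0.6619.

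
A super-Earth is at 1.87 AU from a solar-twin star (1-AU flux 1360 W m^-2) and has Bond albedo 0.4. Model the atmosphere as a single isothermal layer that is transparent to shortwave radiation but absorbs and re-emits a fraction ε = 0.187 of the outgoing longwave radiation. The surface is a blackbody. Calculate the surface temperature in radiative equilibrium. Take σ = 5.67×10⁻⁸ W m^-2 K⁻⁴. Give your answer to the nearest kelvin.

By the inverse-square law, S = 1360/1.87² = 388.9 W m^-2.
Effective emission temperature (TOA balance): σT_e⁴ = S(1−α)/4 = 58.34 W m^-2 → T_e = 179.1 K.
Surface balance with a leaky layer gives σT_s⁴ = σT_e⁴·2/(2−ε), so T_s = T_e·[2/(2−0.187)]^(1/4) = 183.5 K.

184 K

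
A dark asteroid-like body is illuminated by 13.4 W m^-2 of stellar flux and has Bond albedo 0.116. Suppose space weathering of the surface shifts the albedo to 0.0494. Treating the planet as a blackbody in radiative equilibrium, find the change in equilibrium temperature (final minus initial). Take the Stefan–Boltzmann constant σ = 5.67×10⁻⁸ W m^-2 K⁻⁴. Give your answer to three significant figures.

With α = 0.116, T₁ = 85.01 K.
After:  T₂ = [13.40·0.951/(4σ)]^(1/4) = 86.57 K.
Change: 86.57 − 85.01 = 1.558 K.

1.56 K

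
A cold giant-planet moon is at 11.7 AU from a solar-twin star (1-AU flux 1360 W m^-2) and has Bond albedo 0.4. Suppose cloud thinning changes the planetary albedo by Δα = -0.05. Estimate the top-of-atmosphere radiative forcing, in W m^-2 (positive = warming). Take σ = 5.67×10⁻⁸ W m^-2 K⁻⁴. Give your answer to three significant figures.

0.124 W m^-2

Flux at the orbit: S = 1360/(11.7)² = 9.935 W m^-2.
The change in absorbed flux is Δ[S(1−α)/4] = −SΔα/4 = 0.1242 W m^-2.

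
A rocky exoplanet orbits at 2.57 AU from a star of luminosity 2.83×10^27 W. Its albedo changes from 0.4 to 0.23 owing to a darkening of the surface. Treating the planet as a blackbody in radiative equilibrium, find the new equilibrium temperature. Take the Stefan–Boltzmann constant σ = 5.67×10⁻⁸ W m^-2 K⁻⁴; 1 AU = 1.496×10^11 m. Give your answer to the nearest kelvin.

d = 2.57 × 1.496×10^11 m = 3.845×10^11 m.
Flux at the orbit: S = L/(4πd²) = 2.83×10^27/(4π·(3.84×10^11)²) = 1524 W m^-2.
New equilibrium: T₂ = [(1−0.23)·1524/(4σ)]^(1/4) = 268.2 K.

268 kelvin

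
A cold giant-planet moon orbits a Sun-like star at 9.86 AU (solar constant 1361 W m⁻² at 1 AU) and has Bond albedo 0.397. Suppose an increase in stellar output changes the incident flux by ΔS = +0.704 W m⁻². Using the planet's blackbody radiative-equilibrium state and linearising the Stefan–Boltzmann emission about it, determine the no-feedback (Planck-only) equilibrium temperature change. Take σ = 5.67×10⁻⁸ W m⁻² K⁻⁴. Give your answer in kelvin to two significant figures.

Irradiance scales as 1/d², so S = 1361 W m⁻² × (1/9.86)² = 14.00 W m⁻².
Unperturbed T_e = [14.00·(1−0.397)/(4σ)]^¼ = 78.11 K.
ΔF = Δ[S(1−α)]/4 = (1−0.397)·+0.704/4 = 0.1061 W m⁻².
Planck response: λ_P = 4σT_e³ = 4·5.67×10⁻⁸·(78.11)³ = 0.1081 W m⁻²/K.
So ΔT₀ = 0.1061/0.1081 = 0.982 K.

0.98 K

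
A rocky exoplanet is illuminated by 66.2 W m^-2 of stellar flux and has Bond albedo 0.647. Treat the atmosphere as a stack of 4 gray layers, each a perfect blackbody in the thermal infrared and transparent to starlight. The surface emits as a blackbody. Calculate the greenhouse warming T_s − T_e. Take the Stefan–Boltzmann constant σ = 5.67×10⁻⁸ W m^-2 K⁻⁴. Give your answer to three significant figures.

49.9 kelvin

Top-of-atmosphere balance: σT_e⁴ = S(1−α)/4 = 5.842 W m^-2 → T_e = 100.8 K.
Surface: T_s = (5)^¼·T_e = 150.7 K.
So the greenhouse effect raises the surface by 150.7 − 100.8 = 49.91 K.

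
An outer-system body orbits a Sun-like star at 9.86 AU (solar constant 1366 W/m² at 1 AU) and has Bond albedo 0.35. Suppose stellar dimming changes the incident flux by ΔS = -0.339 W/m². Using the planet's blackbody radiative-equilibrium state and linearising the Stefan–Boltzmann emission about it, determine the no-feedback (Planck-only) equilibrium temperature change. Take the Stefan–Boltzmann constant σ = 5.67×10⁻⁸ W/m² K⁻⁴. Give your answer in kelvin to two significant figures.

-0.48 K

Flux at the orbit: S = 1366/(9.86)² = 14.05 W/m².
Reference equilibrium: T_e = [S(1−α)/(4σ)]^(1/4) = 79.66 K.
ΔF = Δ[S(1−α)]/4 = (1−0.35)·-0.339/4 = -0.05509 W/m².
Linearising σT⁴ gives d(σT⁴)/dT = 4σT_e³ = 0.1146 W/m² per K.
So ΔT₀ = -0.05509/0.1146 = -0.480 K.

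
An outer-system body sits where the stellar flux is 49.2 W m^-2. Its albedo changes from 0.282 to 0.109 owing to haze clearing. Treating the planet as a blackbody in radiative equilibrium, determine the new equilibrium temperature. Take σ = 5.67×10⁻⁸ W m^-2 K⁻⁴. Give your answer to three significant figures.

T₂ = [S(1−α₂)/(4σ)]^(1/4) = [49.20·0.891/(4σ)]^(1/4) = 117.9 K.

118 K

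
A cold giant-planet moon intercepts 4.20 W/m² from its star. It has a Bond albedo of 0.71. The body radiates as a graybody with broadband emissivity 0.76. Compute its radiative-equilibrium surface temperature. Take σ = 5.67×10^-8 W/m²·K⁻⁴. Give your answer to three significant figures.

The planet absorbs (1−α)S over its disc πR² and re-emits over 4πR², so the mean absorbed flux is (1−0.71)·4.200/4 = 0.3045 W/m².
Equating to εσT⁴ with ε = 0.76: T = (0.3045/0.76σ)^(1/4) = 51.56 K.

51.6 kelvin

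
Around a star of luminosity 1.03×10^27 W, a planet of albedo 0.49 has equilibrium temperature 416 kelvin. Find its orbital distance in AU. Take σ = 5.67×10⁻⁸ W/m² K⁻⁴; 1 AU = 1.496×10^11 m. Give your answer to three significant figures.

0.524 AU

Required flux: S = 4σT⁴/(1−α) = 13320 W/m².
From L = 4πd²S, d = √(1.03×10^27/(4π·13320)) = 7.845×10^10 m = 0.5244 AU.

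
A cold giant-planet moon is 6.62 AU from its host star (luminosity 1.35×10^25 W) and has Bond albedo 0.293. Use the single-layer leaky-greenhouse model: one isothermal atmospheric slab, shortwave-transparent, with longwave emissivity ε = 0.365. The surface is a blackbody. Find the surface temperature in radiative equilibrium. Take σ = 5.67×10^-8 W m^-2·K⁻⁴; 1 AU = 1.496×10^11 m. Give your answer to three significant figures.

45.2 kelvin

Orbital distance: d = 6.62 AU = 9.904×10^11 m.
S = L/(4πd²) = 1.095 W m^-2.
Effective emission temperature (TOA balance): σT_e⁴ = S(1−α)/4 = 0.1936 W m^-2 → T_e = 42.99 K.
Surface balance with a leaky layer gives σT_s⁴ = σT_e⁴·2/(2−ε), so T_s = T_e·[2/(2−0.365)]^(1/4) = 45.21 K.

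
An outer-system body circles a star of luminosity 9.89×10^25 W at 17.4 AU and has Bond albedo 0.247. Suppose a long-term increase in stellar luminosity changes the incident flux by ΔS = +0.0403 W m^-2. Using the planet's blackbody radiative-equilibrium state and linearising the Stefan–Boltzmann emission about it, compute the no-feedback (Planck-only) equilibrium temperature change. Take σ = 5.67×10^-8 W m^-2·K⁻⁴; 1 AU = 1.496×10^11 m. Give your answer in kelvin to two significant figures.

Orbital distance: d = 17.4 AU = 2.603×10^12 m.
S = L/(4πd²) = 1.162 W m^-2.
Reference equilibrium: T_e = [S(1−α)/(4σ)]^(1/4) = 44.31 K.
TOA radiative forcing: ΔF = (1−α)ΔS/4 = 0.753·(+0.0403)/4 = 0.007586 W m^-2.
The Planck feedback parameter is 4σT_e³ = 0.01974 W m^-2/K.
Hence the no-feedback warming is ΔF/(4σT_e³) = 0.384 K.

0.38 K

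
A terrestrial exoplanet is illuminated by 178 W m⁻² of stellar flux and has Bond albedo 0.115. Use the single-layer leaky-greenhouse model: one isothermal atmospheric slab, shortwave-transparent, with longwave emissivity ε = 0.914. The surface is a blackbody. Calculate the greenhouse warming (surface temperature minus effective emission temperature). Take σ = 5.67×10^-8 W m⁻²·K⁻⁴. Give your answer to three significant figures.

26.8 kelvin

The planet radiates to space at T_e = [S(1−α)/(4σ)]^(1/4) = 162.3 K.
Surface balance with a leaky layer gives σT_s⁴ = σT_e⁴·2/(2−ε), so T_s = T_e·[2/(2−0.914)]^(1/4) = 189.1 K.
Greenhouse warming: T_s − T_e = 26.78 K.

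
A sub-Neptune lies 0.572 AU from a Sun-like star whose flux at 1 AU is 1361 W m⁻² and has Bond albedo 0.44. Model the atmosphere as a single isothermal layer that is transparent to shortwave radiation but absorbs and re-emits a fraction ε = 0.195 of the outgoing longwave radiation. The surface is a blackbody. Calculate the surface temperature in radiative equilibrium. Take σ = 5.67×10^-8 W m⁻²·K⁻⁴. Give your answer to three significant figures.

327 K

By the inverse-square law, S = 1361/0.572² = 4160 W m⁻².
Effective emission temperature (TOA balance): σT_e⁴ = S(1−α)/4 = 582.4 W m⁻² → T_e = 318.3 K.
The surface balance (absorbed SW + ε·downward IR = σT_s⁴) with T_a⁴ = T_s⁴/2 reduces to T_s = T_e·[2/(2−ε)]^¼ = 326.6 K.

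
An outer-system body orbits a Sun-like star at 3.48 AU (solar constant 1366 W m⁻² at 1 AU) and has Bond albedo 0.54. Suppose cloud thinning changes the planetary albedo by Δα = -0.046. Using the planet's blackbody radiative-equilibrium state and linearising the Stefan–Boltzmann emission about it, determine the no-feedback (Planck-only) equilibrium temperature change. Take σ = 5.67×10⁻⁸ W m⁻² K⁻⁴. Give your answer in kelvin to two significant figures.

By the inverse-square law, S = 1366/3.48² = 112.8 W m⁻².
The baseline emission temperature is T_e = 123.0 K.
ΔF = −(S/4)Δα = −(112.8/4)×(-0.046) = 1.297 W m⁻².
The Planck feedback parameter is 4σT_e³ = 0.4219 W m⁻²/K.
Hence the no-feedback warming is ΔF/(4σT_e³) = 3.07 K.

3.1 K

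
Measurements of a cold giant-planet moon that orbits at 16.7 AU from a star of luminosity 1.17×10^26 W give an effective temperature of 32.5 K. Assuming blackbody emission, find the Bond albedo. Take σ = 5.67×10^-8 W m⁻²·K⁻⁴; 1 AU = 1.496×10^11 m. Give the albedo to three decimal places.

Orbital distance: d = 16.7 AU = 2.498×10^12 m.
S = L/(4πd²) = 1.492 W m⁻².
Energy balance: S(1−α)/4 = σT⁴, so 1−α = 4σT⁴/S.
4σT⁴ = 4·5.67×10⁻⁸·(32.5)⁴ = 0.2530 W m⁻².
Hence α = 1 − 0.2530/1.492 = 0.8304.

0.830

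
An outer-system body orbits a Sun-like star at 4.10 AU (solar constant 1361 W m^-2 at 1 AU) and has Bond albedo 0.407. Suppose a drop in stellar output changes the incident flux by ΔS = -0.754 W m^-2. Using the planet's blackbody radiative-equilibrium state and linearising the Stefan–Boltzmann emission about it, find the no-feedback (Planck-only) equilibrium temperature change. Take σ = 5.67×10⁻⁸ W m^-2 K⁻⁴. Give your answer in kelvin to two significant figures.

-0.28 kelvin

Irradiance scales as 1/d², so S = 1361 W m^-2 × (1/4.10)² = 80.96 W m^-2.
Reference equilibrium: T_e = [S(1−α)/(4σ)]^(1/4) = 120.6 K.
ΔF = Δ[S(1−α)]/4 = (1−0.407)·-0.754/4 = -0.1118 W m^-2.
The Planck feedback parameter is 4σT_e³ = 0.3980 W m^-2/K.
So ΔT₀ = -0.1118/0.3980 = -0.281 K.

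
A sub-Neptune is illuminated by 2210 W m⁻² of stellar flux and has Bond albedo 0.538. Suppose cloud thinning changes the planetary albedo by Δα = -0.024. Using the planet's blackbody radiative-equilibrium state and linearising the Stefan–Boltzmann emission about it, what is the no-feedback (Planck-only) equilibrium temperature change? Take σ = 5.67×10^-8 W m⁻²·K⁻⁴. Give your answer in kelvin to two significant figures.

The baseline emission temperature is T_e = 259.0 K.
The change in absorbed flux is Δ[S(1−α)/4] = −SΔα/4 = 13.26 W m⁻².
The Planck feedback parameter is 4σT_e³ = 3.942 W m⁻²/K.
ΔT₀ = ΔF/λ_P = 13.26/3.942 = 3.36 K.

3.4 K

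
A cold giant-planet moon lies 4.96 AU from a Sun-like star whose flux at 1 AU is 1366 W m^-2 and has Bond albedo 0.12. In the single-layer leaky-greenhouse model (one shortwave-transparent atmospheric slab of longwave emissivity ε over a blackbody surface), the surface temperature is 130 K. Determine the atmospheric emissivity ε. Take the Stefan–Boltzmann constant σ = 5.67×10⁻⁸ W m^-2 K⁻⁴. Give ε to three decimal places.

0.491

Irradiance scales as 1/d², so S = 1366 W m^-2 × (1/4.96)² = 55.52 W m^-2.
First, T_e = [55.52·(1−0.12)/(4σ)]^(1/4) = 121.2 K.
T_s⁴ = T_e⁴·2/(2−ε) → ε = 2 − 2(T_e/T_s)⁴ = 2 − 2·(121.2/130)⁴ = 0.4914.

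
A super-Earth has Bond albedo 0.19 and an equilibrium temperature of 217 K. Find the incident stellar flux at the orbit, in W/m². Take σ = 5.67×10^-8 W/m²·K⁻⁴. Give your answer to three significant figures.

Invert the energy balance for S: S = 4σT⁴/(1−α).
σT⁴ = 5.67×10⁻⁸·(217)⁴ = 125.7 W/m².
S = 4·125.7/0.81 = 620.9 W/m².

621 W/m²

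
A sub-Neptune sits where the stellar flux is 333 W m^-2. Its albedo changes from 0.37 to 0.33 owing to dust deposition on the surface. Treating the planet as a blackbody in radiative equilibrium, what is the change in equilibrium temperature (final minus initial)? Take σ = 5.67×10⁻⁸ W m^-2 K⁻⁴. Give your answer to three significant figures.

Initial: T₁ = [S(1−0.37)/(4σ)]^(1/4) = 174.4 K.
With α = 0.33, T₂ = 177.1 K.
Change: 177.1 − 174.4 = 2.705 K.

2.70 kelvin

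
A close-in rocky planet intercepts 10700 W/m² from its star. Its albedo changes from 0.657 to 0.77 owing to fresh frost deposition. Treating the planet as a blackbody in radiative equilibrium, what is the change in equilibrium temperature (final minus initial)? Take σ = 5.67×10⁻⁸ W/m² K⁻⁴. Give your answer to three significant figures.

Initial: T₁ = [S(1−0.657)/(4σ)]^(1/4) = 356.7 K.
With α = 0.77, T₂ = 322.8 K.
ΔT = T₂ − T₁ = -33.91 K.

-33.9 K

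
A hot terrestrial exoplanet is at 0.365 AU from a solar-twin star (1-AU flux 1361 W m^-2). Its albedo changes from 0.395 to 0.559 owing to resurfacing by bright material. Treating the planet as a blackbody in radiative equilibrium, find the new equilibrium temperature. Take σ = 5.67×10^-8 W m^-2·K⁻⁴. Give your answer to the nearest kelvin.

Irradiance scales as 1/d², so S = 1361 W m^-2 × (1/0.365)² = 10220 W m^-2.
T₂ = [S(1−α₂)/(4σ)]^(1/4) = [10220·0.441/(4σ)]^(1/4) = 375.4 K.

375 K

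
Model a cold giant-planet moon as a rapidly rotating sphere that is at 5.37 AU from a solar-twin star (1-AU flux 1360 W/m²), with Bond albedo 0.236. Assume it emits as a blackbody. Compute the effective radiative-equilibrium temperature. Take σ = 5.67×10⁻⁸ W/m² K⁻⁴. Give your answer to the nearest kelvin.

Irradiance scales as 1/d², so S = 1360 W/m² × (1/5.37)² = 47.16 W/m².
Averaging over the sphere, the absorbed flux is S(1−α)/4 = 9.008 W/m².
In equilibrium σT⁴ equals this, so T = 112.3 K.

112 K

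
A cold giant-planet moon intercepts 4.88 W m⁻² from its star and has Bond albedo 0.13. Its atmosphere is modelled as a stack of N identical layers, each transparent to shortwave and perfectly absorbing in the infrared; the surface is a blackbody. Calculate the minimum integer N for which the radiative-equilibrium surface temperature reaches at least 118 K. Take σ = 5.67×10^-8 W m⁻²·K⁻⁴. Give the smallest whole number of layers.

OLR = S(1−α)/4 = 1.061 W m⁻²; the top layer radiates at T_e = 65.78 K.
Since T_s⁴ = (N+1)T_e⁴, we need N ≥ (T_s/T_e)⁴ − 1 = 9.357.
The minimum whole number is N = 10.

10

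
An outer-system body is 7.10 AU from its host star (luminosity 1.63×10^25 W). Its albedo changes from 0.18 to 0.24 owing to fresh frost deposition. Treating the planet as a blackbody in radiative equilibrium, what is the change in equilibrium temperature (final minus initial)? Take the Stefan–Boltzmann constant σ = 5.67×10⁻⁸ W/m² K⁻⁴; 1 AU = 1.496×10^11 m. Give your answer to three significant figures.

d = 7.10 × 1.496×10^11 m = 1.062×10^12 m.
Flux at the orbit: S = L/(4πd²) = 1.63×10^25/(4π·(1.06×10^12)²) = 1.150 W/m².
Initial: T₁ = [S(1−0.18)/(4σ)]^(1/4) = 45.15 K.
After:  T₂ = [1.150·0.76/(4σ)]^(1/4) = 44.30 K.
Change: 44.30 − 45.15 = -0.8497 K.

-0.850 K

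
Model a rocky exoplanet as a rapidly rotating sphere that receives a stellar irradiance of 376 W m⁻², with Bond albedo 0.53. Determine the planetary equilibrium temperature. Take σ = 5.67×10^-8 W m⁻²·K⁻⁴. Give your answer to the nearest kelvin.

167 K

The planet absorbs (1−α)S over its disc πR² and re-emits over 4πR², so the mean absorbed flux is (1−0.53)·376.0/4 = 44.18 W m⁻².
Set σT⁴ = 44.18 → T = (44.18/σ)^(1/4) = 167.1 K.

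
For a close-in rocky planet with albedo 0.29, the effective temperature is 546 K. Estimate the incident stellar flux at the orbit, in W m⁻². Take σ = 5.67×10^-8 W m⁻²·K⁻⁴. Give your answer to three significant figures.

28400 W m⁻²

Invert the energy balance for S: S = 4σT⁴/(1−α).
σT⁴ = 5.67×10⁻⁸·(546)⁴ = 5039 W m⁻².
S = 4·5039/0.71 = 28390 W m⁻².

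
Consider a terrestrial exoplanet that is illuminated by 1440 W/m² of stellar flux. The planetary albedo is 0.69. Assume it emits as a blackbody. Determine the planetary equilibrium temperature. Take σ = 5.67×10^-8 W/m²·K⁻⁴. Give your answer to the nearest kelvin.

The planet absorbs (1−α)S over its disc πR² and re-emits over 4πR², so the mean absorbed flux is (1−0.69)·1440/4 = 111.6 W/m².
Balancing against σT⁴: T = (111.6/5.67×10⁻⁸)^(1/4) = 210.6 K.

211 K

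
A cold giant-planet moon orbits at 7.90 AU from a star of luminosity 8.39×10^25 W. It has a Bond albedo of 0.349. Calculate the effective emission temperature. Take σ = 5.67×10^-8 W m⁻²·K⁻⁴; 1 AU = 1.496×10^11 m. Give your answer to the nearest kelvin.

Orbital distance: d = 7.90 AU = 1.182×10^12 m.
Flux at the orbit: S = L/(4πd²) = 8.39×10^25/(4π·(1.18×10^12)²) = 4.780 W m⁻².
Absorbed flux (global mean): S(1−α)/4 = 4.780·0.651/4 = 0.7780 W m⁻².
Balancing against σT⁴: T = (0.7780/5.67×10⁻⁸)^(1/4) = 60.86 K.

61 kelvin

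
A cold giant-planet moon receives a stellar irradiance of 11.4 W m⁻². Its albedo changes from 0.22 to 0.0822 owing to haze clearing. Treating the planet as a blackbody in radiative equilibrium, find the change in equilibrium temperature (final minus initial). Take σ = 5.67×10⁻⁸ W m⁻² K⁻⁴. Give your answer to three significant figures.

With α = 0.22, T₁ = 79.13 K.
With α = 0.0822, T₂ = 82.41 K.
Change: 82.41 − 79.13 = 3.285 K.

3.28 K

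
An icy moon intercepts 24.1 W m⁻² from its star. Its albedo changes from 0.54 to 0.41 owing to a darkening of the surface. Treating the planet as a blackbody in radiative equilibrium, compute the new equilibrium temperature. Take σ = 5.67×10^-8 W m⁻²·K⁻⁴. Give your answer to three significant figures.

With the new albedo, S(1−α₂)/4 = 3.555 W m⁻², so T₂ = 88.98 K.

89.0 kelvin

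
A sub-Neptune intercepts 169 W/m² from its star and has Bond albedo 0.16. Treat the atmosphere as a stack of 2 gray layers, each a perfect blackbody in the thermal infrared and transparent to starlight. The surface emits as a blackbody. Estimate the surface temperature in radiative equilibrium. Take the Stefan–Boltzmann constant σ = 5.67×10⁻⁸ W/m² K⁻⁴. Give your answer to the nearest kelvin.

208 K

Top-of-atmosphere balance: σT_e⁴ = S(1−α)/4 = 35.49 W/m² → T_e = 158.2 K.
Layer-by-layer balance gives σT_s⁴ = (N+1)σT_e⁴, so T_s = 3^¼·158.2 = 208.2 K.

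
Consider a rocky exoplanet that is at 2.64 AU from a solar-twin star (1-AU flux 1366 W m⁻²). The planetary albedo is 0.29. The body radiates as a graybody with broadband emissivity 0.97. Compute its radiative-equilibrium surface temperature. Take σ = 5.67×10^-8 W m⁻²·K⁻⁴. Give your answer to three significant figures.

Irradiance scales as 1/d², so S = 1366 W m⁻² × (1/2.64)² = 196.0 W m⁻².
Averaging over the sphere, the absorbed flux is S(1−α)/4 = 34.79 W m⁻².
Radiative balance εσT⁴ = 34.79 gives T = [34.79/(0.97·σ)]^(1/4) = 158.6 K.

159 kelvin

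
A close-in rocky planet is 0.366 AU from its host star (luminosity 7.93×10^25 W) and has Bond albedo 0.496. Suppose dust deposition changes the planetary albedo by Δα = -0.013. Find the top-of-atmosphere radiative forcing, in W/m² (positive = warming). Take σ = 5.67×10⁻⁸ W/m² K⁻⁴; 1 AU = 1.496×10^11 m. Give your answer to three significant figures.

Orbital distance: d = 0.366 AU = 5.475×10^10 m.
Spreading L over a sphere of radius d: S = 7.93×10^25/(4π·5.48×10^10²) = 2105 W/m².
The change in absorbed flux is Δ[S(1−α)/4] = −SΔα/4 = 6.841 W/m².

6.84 W/m²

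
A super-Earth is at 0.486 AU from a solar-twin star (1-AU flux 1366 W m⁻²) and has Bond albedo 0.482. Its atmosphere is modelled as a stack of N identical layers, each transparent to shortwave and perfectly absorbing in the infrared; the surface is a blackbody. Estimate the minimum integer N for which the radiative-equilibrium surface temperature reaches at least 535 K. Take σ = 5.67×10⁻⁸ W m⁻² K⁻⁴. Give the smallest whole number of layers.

By the inverse-square law, S = 1366/0.486² = 5783 W m⁻².
The effective emission temperature is T_e = [S(1−α)/(4σ)]^¼ = 339.0 K.
Since T_s⁴ = (N+1)T_e⁴, we need N ≥ (T_s/T_e)⁴ − 1 = 5.202.
So N ≥ 5.202; the smallest integer is N = 6.

6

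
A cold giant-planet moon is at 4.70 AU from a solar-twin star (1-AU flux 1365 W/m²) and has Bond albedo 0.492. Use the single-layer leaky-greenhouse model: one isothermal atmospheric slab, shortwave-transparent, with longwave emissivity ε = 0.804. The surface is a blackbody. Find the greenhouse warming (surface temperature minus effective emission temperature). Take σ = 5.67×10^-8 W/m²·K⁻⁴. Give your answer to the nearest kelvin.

By the inverse-square law, S = 1365/4.70² = 61.79 W/m².
The planet radiates to space at T_e = [S(1−α)/(4σ)]^(1/4) = 108.5 K.
Surface balance with a leaky layer gives σT_s⁴ = σT_e⁴·2/(2−ε), so T_s = T_e·[2/(2−0.804)]^(1/4) = 123.3 K.
T_s − T_e = 123.3 − 108.5 = 14.88 K.

15 K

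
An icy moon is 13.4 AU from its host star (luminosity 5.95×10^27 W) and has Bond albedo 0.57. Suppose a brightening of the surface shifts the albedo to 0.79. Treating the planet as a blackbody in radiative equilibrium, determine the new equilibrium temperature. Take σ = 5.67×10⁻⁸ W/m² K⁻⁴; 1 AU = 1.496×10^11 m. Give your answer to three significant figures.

102 K

Orbital distance: d = 13.4 AU = 2.005×10^12 m.
S = L/(4πd²) = 117.8 W/m².
New equilibrium: T₂ = [(1−0.79)·117.8/(4σ)]^(1/4) = 102.2 K.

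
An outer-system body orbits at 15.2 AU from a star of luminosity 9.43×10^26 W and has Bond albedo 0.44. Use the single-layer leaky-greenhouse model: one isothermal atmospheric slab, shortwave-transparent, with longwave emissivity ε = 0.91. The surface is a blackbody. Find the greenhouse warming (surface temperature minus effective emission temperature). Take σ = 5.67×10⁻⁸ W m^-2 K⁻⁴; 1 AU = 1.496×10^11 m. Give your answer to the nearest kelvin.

d = 15.2 × 1.496×10^11 m = 2.274×10^12 m.
Spreading L over a sphere of radius d: S = 9.43×10^26/(4π·2.27×10^12²) = 14.51 W m^-2.
At the top of the atmosphere, σT_e⁴ = S(1−α)/4 = 2.032 W m^-2, giving T_e = 77.37 K.
The surface balance (absorbed SW + ε·downward IR = σT_s⁴) with T_a⁴ = T_s⁴/2 reduces to T_s = T_e·[2/(2−ε)]^¼ = 90.05 K.
T_s − T_e = 90.05 − 77.37 = 12.68 K.

13 kelvin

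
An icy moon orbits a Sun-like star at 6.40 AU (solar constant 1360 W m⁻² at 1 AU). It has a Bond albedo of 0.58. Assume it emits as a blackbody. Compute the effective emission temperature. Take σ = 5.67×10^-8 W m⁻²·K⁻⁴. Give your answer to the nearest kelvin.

Irradiance scales as 1/d², so S = 1360 W m⁻² × (1/6.40)² = 33.20 W m⁻².
Averaging over the sphere, the absorbed flux is S(1−α)/4 = 3.486 W m⁻².
Set σT⁴ = 3.486 → T = (3.486/σ)^(1/4) = 88.55 K.

89 K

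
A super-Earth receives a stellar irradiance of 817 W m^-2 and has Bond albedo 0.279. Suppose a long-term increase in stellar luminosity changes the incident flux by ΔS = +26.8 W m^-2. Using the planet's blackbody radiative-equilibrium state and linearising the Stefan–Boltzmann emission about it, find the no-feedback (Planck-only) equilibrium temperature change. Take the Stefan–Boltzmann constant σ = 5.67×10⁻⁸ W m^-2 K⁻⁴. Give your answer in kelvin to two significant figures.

1.9 K

Unperturbed T_e = [817.0·(1−0.279)/(4σ)]^¼ = 225.8 K.
TOA radiative forcing: ΔF = (1−α)ΔS/4 = 0.721·(+26.8)/4 = 4.831 W m^-2.
Planck response: λ_P = 4σT_e³ = 4·5.67×10⁻⁸·(225.8)³ = 2.609 W m^-2/K.
Hence the no-feedback warming is ΔF/(4σT_e³) = 1.85 K.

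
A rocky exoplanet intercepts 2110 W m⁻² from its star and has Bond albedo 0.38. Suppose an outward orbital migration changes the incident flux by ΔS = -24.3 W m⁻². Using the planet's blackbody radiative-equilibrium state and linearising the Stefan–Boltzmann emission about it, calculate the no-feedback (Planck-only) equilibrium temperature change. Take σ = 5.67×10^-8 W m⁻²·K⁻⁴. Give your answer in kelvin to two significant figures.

Reference equilibrium: T_e = [S(1−α)/(4σ)]^(1/4) = 275.6 K.
ΔF = Δ[S(1−α)]/4 = (1−0.38)·-24.3/4 = -3.767 W m⁻².
The Planck feedback parameter is 4σT_e³ = 4.747 W m⁻²/K.
Hence the no-feedback warming is ΔF/(4σT_e³) = -0.793 K.

-0.79 K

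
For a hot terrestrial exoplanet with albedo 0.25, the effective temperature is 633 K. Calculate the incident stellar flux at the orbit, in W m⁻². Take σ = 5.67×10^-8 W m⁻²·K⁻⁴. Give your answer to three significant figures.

Invert the energy balance for S: S = 4σT⁴/(1−α).
σT⁴ = 5.67×10⁻⁸·(633)⁴ = 9103 W m⁻².
So S = 4×9103/(1−0.25) = 48550 W m⁻².

48600 W m⁻²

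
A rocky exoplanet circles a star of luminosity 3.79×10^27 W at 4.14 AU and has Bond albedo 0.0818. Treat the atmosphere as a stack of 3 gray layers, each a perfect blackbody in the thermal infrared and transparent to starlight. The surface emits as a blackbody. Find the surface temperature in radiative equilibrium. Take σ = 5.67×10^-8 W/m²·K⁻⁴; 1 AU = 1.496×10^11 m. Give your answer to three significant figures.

d = 4.14 × 1.496×10^11 m = 6.193×10^11 m.
Flux at the orbit: S = L/(4πd²) = 3.79×10^27/(4π·(6.19×10^11)²) = 786.3 W/m².
OLR = S(1−α)/4 = 180.5 W/m²; the top layer radiates at T_e = 237.5 K.
Layer-by-layer balance gives σT_s⁴ = (N+1)σT_e⁴, so T_s = 4^¼·237.5 = 335.9 K.

336 kelvin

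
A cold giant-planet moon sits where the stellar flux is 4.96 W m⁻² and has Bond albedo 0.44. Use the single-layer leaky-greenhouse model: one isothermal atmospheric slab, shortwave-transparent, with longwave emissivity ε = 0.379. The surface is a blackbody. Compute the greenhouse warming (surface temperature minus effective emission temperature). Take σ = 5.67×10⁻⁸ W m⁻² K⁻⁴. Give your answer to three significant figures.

At the top of the atmosphere, σT_e⁴ = S(1−α)/4 = 0.6944 W m⁻², giving T_e = 59.16 K.
For a single slab of emissivity ε, T_s⁴ = 2T_e⁴/(2−ε); thus T_s = 59.16·(1.234)^(1/4) = 62.35 K.
T_s − T_e = 62.35 − 59.16 = 3.190 K.

3.19 K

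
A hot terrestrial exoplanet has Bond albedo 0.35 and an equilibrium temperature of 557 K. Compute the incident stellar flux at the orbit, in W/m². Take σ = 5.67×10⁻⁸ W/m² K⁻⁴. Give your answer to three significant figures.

33600 W/m²

From S(1−α)/4 = σT⁴: S = 4σT⁴/(1−α).
σT⁴ = 5.67×10⁻⁸·(557)⁴ = 5458 W/m².
So S = 4×5458/(1−0.35) = 33590 W/m².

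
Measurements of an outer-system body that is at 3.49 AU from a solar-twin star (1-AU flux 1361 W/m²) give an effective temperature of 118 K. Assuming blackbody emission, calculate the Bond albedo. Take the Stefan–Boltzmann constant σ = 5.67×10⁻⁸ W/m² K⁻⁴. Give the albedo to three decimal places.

By the inverse-square law, S = 1361/3.49² = 111.7 W/m².
From σT⁴ = S(1−α)/4 we invert for α: 1−α = 4σT⁴/S.
4σT⁴ = 4·5.67×10⁻⁸·(118)⁴ = 43.97 W/m².
1−α = 43.97/111.7 = 0.3935, so α = 0.6065.

0.606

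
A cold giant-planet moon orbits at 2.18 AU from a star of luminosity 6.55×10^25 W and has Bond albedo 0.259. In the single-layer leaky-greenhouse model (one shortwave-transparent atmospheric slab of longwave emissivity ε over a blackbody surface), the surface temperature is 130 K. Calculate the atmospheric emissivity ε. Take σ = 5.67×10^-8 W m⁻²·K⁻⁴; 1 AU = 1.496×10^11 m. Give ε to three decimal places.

Orbital distance: d = 2.18 AU = 3.261×10^11 m.
S = L/(4πd²) = 49.01 W m⁻².
Effective temperature: T_e = [S(1−α)/(4σ)]^(1/4) = 112.5 K.
Since (2−ε)/2 = (T_e/T_s)⁴ = 0.5606, ε = 0.8788.

0.879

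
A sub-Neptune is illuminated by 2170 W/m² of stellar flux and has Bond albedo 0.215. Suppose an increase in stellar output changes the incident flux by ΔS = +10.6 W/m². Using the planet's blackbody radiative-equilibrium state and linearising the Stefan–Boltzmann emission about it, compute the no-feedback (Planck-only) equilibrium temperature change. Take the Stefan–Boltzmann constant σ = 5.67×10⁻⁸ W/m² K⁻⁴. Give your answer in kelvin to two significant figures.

Unperturbed T_e = [2170·(1−0.215)/(4σ)]^¼ = 294.4 K.
Only a fraction (1−α) is absorbed and it's spread over 4πR², so ΔF = (1−α)ΔS/4 = 2.080 W/m².
Linearising σT⁴ gives d(σT⁴)/dT = 4σT_e³ = 5.786 W/m² per K.
Hence the no-feedback warming is ΔF/(4σT_e³) = 0.360 K.

0.36 K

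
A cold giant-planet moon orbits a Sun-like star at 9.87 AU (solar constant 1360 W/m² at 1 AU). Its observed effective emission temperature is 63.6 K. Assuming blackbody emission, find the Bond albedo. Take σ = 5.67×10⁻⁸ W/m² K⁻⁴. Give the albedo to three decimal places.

Flux at the orbit: S = 1360/(9.87)² = 13.96 W/m².
Energy balance: S(1−α)/4 = σT⁴, so 1−α = 4σT⁴/S.
4σT⁴ = 4·5.67×10⁻⁸·(63.6)⁴ = 3.711 W/m².
1−α = 3.711/13.96 = 0.2658, so α = 0.7342.

0.734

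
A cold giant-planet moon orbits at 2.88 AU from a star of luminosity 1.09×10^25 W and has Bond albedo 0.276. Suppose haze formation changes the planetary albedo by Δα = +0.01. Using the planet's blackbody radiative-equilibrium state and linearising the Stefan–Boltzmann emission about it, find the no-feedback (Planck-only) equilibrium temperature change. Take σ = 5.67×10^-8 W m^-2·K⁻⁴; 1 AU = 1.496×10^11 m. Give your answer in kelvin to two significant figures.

-0.21 kelvin

d = 2.88 × 1.496×10^11 m = 4.308×10^11 m.
S = L/(4πd²) = 4.673 W m^-2.
Reference equilibrium: T_e = [S(1−α)/(4σ)]^(1/4) = 62.15 K.
ΔF = −(S/4)Δα = −(4.673/4)×(+0.01) = -0.01168 W m^-2.
The Planck feedback parameter is 4σT_e³ = 0.05444 W m^-2/K.
So ΔT₀ = -0.01168/0.05444 = -0.215 K.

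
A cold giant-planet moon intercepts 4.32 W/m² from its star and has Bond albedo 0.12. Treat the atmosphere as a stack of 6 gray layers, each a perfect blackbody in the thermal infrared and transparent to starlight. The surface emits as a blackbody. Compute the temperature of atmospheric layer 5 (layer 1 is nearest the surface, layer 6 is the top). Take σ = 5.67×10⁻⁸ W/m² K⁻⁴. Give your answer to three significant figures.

76.1 K

The effective emission temperature is T_e = [S(1−α)/(4σ)]^¼ = 63.99 K.
The net upward flux σT_e⁴ is constant between every pair of levels, so T_k⁴ = (N+1−k)T_e⁴.
T_5 = (2)^(1/4)·63.99 = 76.09 K.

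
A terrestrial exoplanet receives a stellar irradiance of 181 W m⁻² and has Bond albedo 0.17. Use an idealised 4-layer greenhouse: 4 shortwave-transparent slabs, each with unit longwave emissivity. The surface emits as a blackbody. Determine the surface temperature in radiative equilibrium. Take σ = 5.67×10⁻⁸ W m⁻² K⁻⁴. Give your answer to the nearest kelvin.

240 kelvin

OLR = S(1−α)/4 = 37.56 W m⁻²; the top layer radiates at T_e = 160.4 K.
Layer-by-layer balance gives σT_s⁴ = (N+1)σT_e⁴, so T_s = 5^¼·160.4 = 239.9 K.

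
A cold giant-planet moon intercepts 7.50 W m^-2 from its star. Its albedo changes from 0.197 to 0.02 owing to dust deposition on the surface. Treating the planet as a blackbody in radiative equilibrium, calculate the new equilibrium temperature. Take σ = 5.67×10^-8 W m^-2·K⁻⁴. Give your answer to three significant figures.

New equilibrium: T₂ = [(1−0.02)·7.500/(4σ)]^(1/4) = 75.45 K.

75.5 kelvin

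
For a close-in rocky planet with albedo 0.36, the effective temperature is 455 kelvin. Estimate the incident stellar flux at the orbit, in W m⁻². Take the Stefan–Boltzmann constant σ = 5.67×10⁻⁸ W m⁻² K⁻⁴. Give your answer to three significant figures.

15200 W m⁻²

From S(1−α)/4 = σT⁴: S = 4σT⁴/(1−α).
σT⁴ = 5.67×10⁻⁸·(455)⁴ = 2430 W m⁻².
So S = 4×2430/(1−0.36) = 15190 W m⁻².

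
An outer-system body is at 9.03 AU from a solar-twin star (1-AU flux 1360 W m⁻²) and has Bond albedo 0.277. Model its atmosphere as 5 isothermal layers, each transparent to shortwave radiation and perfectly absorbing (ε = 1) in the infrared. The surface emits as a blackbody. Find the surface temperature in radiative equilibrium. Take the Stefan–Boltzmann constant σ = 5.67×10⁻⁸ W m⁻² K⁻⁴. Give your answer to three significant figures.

Flux at the orbit: S = 1360/(9.03)² = 16.68 W m⁻².
The effective emission temperature is T_e = [S(1−α)/(4σ)]^¼ = 85.39 K.
With N = 5 opaque layers, T_s = (N+1)^(1/4)·T_e = 6^(1/4)·85.39 = 133.6 K.

134 K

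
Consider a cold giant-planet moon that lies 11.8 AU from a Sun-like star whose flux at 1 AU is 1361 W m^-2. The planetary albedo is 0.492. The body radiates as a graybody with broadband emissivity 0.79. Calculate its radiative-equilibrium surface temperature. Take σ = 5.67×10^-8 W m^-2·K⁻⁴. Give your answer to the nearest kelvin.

73 K

By the inverse-square law, S = 1361/11.8² = 9.774 W m^-2.
The planet absorbs (1−α)S over its disc πR² and re-emits over 4πR², so the mean absorbed flux is (1−0.492)·9.774/4 = 1.241 W m^-2.
Equating to εσT⁴ with ε = 0.79: T = (1.241/0.79σ)^(1/4) = 72.56 K.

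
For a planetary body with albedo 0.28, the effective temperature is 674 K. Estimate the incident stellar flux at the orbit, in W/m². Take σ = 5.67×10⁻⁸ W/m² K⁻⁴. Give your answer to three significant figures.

Invert the energy balance for S: S = 4σT⁴/(1−α).
The emitted flux is σT⁴ = 11700 W/m².
So S = 4×11700/(1−0.28) = 65010 W/m².

65000 W/m²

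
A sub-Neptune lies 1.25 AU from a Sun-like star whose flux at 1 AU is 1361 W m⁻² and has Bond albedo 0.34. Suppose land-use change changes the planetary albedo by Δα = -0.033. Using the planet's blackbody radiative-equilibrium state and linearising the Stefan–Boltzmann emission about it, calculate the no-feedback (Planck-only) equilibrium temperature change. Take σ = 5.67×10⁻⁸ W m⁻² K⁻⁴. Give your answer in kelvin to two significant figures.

2.8 K

Irradiance scales as 1/d², so S = 1361 W m⁻² × (1/1.25)² = 871.0 W m⁻².
Unperturbed T_e = [871.0·(1−0.34)/(4σ)]^¼ = 224.4 K.
TOA radiative forcing: ΔF = −S·Δα/4 = −871.0·(-0.033)/4 = 7.186 W m⁻².
Planck response: λ_P = 4σT_e³ = 4·5.67×10⁻⁸·(224.4)³ = 2.562 W m⁻²/K.
ΔT₀ = ΔF/λ_P = 7.186/2.562 = 2.80 K.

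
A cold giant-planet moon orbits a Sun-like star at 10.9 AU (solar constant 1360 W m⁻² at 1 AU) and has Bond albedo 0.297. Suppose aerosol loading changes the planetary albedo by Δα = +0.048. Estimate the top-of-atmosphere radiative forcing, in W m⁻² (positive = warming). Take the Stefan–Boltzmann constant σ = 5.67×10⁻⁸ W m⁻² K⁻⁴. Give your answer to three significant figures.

By the inverse-square law, S = 1360/10.9² = 11.45 W m⁻².
ΔF = −(S/4)Δα = −(11.45/4)×(+0.048) = -0.1374 W m⁻².

-0.137 W m⁻²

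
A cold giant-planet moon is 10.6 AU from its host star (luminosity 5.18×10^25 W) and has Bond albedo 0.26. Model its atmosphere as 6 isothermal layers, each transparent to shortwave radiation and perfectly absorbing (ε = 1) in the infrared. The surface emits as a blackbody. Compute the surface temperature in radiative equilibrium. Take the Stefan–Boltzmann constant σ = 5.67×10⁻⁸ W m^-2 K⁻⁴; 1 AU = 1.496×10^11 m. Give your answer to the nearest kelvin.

78 kelvin

Orbital distance: d = 10.6 AU = 1.586×10^12 m.
Spreading L over a sphere of radius d: S = 5.18×10^25/(4π·1.59×10^12²) = 1.639 W m^-2.
Top-of-atmosphere balance: σT_e⁴ = S(1−α)/4 = 0.3033 W m^-2 → T_e = 48.09 K.
Layer-by-layer balance gives σT_s⁴ = (N+1)σT_e⁴, so T_s = 7^¼·48.09 = 78.22 K.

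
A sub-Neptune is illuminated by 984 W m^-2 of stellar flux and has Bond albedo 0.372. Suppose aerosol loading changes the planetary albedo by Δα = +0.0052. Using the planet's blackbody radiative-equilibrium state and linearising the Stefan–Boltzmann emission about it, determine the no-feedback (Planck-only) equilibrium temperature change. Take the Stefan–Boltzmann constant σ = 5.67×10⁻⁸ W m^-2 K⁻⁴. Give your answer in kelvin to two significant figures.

Unperturbed T_e = [984.0·(1−0.372)/(4σ)]^¼ = 228.5 K.
TOA radiative forcing: ΔF = −S·Δα/4 = −984.0·(+0.0052)/4 = -1.279 W m^-2.
Planck response: λ_P = 4σT_e³ = 4·5.67×10⁻⁸·(228.5)³ = 2.705 W m^-2/K.
Hence the no-feedback warming is ΔF/(4σT_e³) = -0.473 K.

-0.47 K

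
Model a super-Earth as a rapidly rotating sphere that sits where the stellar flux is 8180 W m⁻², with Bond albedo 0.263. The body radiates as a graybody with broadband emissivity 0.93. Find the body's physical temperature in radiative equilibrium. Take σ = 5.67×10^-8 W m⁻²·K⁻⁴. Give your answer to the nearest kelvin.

Absorbed flux (global mean): S(1−α)/4 = 8180·0.737/4 = 1507 W m⁻².
Radiative balance εσT⁴ = 1507 gives T = [1507/(0.93·σ)]^(1/4) = 411.2 K.

411 K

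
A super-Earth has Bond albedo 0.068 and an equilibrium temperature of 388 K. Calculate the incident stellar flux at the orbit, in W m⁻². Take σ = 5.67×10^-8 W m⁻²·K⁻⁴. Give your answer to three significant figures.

Invert the energy balance for S: S = 4σT⁴/(1−α).
σT⁴ = 5.67×10⁻⁸·(388)⁴ = 1285 W m⁻².
S = 4·1285/0.932 = 5515 W m⁻².

5520 W m⁻²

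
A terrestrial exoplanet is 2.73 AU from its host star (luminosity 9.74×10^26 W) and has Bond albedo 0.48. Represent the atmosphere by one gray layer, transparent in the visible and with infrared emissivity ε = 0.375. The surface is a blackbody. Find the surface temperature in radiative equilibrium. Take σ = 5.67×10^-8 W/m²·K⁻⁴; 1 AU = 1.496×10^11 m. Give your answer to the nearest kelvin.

190 K

Orbital distance: d = 2.73 AU = 4.084×10^11 m.
Spreading L over a sphere of radius d: S = 9.74×10^26/(4π·4.08×10^11²) = 464.7 W/m².
The planet radiates to space at T_e = [S(1−α)/(4σ)]^(1/4) = 180.7 K.
Surface balance with a leaky layer gives σT_s⁴ = σT_e⁴·2/(2−ε), so T_s = T_e·[2/(2−0.375)]^(1/4) = 190.3 K.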